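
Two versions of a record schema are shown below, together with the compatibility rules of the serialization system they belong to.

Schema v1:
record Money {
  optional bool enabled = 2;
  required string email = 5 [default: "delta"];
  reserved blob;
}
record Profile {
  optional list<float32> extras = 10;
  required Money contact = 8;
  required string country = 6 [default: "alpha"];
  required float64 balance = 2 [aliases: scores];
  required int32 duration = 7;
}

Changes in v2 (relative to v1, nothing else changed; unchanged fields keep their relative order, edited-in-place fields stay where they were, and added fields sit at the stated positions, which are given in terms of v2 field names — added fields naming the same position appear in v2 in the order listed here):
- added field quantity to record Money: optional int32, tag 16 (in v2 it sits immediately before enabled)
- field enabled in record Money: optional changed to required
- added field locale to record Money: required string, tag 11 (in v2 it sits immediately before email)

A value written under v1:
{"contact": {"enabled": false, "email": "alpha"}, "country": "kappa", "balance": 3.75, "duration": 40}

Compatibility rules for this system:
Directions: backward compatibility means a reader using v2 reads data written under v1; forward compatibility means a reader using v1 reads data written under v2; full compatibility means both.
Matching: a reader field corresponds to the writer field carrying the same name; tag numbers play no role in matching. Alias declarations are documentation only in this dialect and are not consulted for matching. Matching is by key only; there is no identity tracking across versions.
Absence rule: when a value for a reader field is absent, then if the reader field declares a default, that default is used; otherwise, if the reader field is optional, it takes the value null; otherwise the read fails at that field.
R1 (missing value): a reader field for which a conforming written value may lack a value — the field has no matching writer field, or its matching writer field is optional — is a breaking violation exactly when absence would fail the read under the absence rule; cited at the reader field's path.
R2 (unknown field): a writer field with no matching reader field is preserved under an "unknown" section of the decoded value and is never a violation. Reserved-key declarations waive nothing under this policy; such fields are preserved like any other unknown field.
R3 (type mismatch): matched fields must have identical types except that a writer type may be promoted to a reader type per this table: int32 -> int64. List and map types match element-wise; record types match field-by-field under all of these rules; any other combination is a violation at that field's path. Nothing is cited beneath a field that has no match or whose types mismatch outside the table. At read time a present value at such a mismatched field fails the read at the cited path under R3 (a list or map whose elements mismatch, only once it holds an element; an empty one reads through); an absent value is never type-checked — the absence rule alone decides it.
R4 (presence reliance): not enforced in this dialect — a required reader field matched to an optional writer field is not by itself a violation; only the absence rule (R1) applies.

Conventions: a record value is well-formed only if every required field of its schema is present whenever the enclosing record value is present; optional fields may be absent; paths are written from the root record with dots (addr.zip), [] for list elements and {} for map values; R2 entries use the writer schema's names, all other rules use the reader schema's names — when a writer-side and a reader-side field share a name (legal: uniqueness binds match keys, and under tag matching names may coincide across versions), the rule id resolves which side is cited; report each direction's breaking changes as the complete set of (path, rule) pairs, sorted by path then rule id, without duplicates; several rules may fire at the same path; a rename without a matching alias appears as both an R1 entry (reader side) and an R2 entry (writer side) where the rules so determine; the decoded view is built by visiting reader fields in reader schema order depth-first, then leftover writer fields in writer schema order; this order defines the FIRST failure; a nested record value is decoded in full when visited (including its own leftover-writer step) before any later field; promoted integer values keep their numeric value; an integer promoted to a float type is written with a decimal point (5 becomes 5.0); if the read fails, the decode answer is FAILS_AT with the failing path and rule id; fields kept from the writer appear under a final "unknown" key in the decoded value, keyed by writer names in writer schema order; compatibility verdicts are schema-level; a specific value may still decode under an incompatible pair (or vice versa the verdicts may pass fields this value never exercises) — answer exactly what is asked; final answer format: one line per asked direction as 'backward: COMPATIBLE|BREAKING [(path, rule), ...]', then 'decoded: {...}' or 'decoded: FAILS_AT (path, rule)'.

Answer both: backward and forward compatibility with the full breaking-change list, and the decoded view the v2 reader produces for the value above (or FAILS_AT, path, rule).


backward: BREAKING [(contact.enabled, R1), (contact.locale, R1)]; forward: COMPATIBLE []; decoded: FAILS_AT (contact.locale, R1)

arrows below run writer -> reader for Profile
checking backward for Profile: reader v2 against writer v1:
  list<float32> -> list<float32>, writer optional: extras aligns to extras
  Money -> Money, writer required: contact aligns to contact
  string -> string, writer required: country aligns to country
  float64 -> float64, writer required: balance aligns to balance
  int32 -> int32, writer required: duration aligns to duration
  contact.quantity has no writer counterpart
  bool -> bool, writer optional: contact.enabled aligns to contact.enabled
  contact.locale has no writer counterpart
  string -> string, writer required: contact.email aligns to contact.email
  violation R1 at contact.enabled
  violation R1 at contact.locale
  => backward verdict for Profile: BREAKING, 2 violation(s)
checking forward for Profile: reader v1 against writer v2:
  list<float32> -> list<float32>, writer optional: extras aligns to extras
  Money -> Money, writer required: contact aligns to contact
  string -> string, writer required: country aligns to country
  float64 -> float64, writer required: balance aligns to balance
  int32 -> int32, writer required: duration aligns to duration
  bool -> bool, writer required: contact.enabled aligns to contact.enabled
  string -> string, writer required: contact.email aligns to contact.email
  writer field contact.quantity has no reader counterpart
  writer field contact.locale has no reader counterpart
  => forward verdict for Profile: COMPATIBLE, no violations
migrating the Profile value to v2:
  extras := null (absent, optional -> null)
  contact.quantity := null (absent, optional -> null)
  contact.enabled := false
  read fails at contact.locale under R1 (no fill)
  => FAILS_AT (contact.locale, R1)


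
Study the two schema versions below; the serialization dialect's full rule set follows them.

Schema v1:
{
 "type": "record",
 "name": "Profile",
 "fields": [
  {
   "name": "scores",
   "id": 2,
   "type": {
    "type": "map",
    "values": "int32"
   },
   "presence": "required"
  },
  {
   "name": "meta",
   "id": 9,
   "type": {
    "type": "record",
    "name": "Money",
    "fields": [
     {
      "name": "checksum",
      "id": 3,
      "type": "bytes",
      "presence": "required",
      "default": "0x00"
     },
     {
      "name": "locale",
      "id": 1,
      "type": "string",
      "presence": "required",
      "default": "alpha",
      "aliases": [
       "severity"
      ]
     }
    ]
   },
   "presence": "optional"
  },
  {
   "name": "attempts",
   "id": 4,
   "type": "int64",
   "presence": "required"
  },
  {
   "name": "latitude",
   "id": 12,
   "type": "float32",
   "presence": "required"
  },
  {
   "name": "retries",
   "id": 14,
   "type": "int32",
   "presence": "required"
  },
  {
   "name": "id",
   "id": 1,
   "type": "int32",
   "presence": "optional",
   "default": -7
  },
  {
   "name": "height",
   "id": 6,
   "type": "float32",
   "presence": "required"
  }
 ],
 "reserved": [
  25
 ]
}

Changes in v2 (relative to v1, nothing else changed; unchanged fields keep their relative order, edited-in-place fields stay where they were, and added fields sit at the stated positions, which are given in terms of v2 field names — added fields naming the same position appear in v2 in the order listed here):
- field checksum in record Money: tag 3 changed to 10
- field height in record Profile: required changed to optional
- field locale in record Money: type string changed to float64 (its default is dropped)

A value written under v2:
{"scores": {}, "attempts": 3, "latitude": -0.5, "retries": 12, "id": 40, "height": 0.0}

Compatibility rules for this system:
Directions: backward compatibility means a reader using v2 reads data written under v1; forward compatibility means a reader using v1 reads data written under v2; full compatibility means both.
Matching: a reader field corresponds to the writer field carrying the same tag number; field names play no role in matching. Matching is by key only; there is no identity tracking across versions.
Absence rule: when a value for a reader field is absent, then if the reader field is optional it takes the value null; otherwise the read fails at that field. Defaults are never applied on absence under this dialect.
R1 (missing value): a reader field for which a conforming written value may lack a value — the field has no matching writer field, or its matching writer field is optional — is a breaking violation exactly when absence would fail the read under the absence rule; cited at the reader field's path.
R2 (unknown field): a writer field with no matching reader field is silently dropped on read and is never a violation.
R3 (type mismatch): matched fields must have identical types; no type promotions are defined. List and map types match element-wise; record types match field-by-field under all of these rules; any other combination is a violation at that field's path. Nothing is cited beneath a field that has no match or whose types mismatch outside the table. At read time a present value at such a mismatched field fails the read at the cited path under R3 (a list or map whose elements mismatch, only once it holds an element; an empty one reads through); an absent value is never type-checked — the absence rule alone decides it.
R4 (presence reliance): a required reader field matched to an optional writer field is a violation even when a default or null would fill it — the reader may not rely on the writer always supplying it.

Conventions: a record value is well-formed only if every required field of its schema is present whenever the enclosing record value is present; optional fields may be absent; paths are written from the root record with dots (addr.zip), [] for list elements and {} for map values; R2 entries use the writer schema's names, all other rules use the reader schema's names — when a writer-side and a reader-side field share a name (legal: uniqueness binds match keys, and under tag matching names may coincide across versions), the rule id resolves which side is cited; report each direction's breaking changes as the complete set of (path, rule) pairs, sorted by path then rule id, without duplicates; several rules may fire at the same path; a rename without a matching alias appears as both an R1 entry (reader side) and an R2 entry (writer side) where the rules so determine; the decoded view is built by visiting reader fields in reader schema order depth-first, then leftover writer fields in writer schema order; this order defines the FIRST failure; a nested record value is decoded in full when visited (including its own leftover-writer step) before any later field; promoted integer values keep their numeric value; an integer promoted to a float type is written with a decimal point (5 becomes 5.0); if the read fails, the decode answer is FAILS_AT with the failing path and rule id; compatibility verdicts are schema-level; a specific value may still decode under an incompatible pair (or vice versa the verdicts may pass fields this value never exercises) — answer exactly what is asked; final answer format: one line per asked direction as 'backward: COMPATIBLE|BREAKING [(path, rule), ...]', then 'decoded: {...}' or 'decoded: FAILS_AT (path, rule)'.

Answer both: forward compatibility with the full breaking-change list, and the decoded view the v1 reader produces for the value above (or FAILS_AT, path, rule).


in Profile below, arrows point writer -> reader
forward for Profile (reader v1, writer v2):
  map<string, int32> -> map<string, int32>, writer required: scores aligns to scores
  Money -> Money, writer optional: meta aligns to meta
  int64 -> int64, writer required: attempts aligns to attempts
  float32 -> float32, writer required: latitude aligns to latitude
  int32 -> int32, writer required: retries aligns to retries
  int32 -> int32, writer optional: id aligns to id
  float32 -> float32, writer optional: height aligns to height
  meta.checksum: no writer match
  float64 -> string, writer required: meta.locale aligns to meta.locale
  leftover writer field: meta.checksum
  violation R1 at height
  violation R4 at height
  violation R1 at meta.checksum
  violation R3 at meta.locale
  forward on Profile therefore BREAKING (4)
decoding the Profile value with the v1 reader:
  scores := {}
  meta := null (absent, optional -> null)
  attempts := 3
  latitude := -0.5
  retries := 12
  id := 40
  height := 0.0
  => decoded: {"scores": {}, "meta": null, "attempts": 3, "latitude": -0.5, "retries": 12, "id": 40, "height": 0.0}

forward: BREAKING [(height, R1), (height, R4), (meta.checksum, R1), (meta.locale, R3)]; decoded: {"scores": {}, "meta": null, "attempts": 3, "latitude": -0.5, "retries": 12, "id": 40, "height": 0.0}


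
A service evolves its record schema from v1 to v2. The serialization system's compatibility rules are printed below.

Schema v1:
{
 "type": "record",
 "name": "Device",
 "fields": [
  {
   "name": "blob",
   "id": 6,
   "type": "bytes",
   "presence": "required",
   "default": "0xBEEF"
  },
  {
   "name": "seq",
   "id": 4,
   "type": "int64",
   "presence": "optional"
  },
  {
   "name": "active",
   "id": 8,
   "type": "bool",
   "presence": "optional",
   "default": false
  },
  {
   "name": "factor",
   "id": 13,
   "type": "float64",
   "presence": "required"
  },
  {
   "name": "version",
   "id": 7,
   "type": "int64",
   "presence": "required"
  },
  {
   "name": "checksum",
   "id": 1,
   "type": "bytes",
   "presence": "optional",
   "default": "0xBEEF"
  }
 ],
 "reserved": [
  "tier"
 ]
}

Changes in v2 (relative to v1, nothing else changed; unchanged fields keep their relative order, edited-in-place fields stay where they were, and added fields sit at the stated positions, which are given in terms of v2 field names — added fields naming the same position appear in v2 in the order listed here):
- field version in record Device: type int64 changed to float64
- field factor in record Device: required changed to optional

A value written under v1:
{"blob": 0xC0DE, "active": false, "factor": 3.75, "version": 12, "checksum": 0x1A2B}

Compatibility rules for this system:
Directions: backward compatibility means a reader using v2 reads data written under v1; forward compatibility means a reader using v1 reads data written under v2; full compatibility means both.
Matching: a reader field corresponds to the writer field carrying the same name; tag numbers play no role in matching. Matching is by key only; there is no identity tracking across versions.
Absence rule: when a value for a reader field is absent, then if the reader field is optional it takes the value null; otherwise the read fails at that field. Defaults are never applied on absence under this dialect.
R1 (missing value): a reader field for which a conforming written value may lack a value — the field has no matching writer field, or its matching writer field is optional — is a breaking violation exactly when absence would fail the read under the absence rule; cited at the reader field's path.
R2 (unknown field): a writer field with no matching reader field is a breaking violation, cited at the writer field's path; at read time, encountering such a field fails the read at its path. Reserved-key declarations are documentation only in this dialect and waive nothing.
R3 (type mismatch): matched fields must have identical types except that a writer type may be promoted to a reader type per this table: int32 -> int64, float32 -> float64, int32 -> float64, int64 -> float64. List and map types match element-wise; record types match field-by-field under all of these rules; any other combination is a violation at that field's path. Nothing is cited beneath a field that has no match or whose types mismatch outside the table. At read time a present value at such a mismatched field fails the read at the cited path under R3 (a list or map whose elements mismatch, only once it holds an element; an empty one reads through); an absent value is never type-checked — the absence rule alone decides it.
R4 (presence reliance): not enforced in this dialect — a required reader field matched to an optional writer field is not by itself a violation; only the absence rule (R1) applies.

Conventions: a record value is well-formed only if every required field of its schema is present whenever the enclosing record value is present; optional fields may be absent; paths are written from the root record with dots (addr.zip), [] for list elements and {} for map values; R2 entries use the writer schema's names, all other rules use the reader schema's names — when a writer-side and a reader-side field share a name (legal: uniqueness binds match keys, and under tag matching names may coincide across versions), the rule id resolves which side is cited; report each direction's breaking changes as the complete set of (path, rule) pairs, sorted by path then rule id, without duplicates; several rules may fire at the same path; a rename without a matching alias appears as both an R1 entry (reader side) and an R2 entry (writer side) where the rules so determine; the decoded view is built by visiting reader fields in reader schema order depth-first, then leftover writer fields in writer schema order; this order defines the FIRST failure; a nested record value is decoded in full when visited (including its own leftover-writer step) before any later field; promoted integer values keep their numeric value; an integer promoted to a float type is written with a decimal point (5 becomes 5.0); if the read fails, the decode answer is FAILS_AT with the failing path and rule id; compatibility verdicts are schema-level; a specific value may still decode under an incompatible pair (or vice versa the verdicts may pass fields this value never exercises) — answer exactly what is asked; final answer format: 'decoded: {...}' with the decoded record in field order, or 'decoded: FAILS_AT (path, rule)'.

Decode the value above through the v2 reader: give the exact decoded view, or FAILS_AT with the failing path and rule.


decoded: {"blob": 0xC0DE, "seq": null, "active": false, "factor": 3.75, "version": 12.0, "checksum": 0x1A2B}

each type pair in Device: writer, then reader
decoding the Device value with the v2 reader:
  blob := 0xC0DE
  seq := null (not supplied -> null)
  active := false
  factor := 3.75
  version := 12.0 (int64 -> float64)
  checksum := 0x1A2B
  => decoded: {"blob": 0xC0DE, "seq": null, "active": false, "factor": 3.75, "version": 12.0, "checksum": 0x1A2B}
ruling out the remaining Device differences:
  field version in record Device: type int64 changed to float64 -> shifts the Device verdicts, not this decode
  field factor in record Device: required changed to optional -> shifts the Device verdicts, not this decode


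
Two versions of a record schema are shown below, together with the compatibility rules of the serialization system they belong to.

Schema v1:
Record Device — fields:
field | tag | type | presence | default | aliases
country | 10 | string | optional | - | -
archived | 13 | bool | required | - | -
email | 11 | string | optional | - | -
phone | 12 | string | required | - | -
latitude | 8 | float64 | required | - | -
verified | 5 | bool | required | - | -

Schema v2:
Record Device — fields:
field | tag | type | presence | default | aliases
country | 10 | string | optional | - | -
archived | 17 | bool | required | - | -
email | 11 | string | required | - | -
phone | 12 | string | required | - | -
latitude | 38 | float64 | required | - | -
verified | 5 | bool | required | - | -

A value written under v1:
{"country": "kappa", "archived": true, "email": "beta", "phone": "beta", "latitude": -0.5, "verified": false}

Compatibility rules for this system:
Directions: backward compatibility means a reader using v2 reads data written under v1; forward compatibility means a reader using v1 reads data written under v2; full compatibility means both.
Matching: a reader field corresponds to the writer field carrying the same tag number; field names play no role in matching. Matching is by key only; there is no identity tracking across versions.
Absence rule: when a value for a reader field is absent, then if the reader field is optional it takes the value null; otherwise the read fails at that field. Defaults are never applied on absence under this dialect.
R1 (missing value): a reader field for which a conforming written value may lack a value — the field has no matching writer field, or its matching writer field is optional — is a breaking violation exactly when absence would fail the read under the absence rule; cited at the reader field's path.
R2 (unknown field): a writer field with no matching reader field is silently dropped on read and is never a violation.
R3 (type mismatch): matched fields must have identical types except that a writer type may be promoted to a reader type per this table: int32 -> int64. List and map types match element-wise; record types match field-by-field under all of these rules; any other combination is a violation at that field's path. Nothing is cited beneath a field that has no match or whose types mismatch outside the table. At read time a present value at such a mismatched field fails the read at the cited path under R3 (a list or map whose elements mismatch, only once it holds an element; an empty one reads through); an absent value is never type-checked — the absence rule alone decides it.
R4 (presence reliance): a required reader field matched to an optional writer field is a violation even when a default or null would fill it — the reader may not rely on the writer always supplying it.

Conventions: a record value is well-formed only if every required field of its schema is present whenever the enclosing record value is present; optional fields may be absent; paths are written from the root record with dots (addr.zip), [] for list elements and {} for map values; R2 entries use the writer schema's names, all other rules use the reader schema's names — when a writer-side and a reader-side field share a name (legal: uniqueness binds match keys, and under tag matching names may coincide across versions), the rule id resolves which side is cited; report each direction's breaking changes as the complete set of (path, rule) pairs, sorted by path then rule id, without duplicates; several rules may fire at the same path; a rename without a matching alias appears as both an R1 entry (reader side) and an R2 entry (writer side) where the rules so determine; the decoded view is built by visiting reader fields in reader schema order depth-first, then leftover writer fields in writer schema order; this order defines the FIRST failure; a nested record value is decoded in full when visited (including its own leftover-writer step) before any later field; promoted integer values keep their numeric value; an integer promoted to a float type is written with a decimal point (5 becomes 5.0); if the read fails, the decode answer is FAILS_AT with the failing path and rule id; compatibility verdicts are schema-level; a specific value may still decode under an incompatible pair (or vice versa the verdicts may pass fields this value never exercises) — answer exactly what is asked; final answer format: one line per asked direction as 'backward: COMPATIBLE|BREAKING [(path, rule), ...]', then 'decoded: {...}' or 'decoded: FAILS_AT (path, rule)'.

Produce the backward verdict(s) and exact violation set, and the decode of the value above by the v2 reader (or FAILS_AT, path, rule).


each type pair in Device: writer, then reader
backward on Device — v2 reading data written by v1:
  country: string -> string, writer optional; from country
  archived: no writer match
  email: string -> string, writer optional; from email
  phone: string -> string, writer required; from phone
  latitude: no writer match
  verified: bool -> bool, writer required; from verified
  leftover writer field: archived
  leftover writer field: latitude
  violation R1 at archived
  violation R1 at email
  violation R4 at email
  violation R1 at latitude
  => backward: BREAKING (4)
decode walk for Device under reader schema v2:
  country := "kappa"
  read fails at archived under R1 (no fill)
  => FAILS_AT (archived, R1)

backward: BREAKING [(archived, R1), (email, R1), (email, R4), (latitude, R1)]; decoded: FAILS_AT (archived, R1)


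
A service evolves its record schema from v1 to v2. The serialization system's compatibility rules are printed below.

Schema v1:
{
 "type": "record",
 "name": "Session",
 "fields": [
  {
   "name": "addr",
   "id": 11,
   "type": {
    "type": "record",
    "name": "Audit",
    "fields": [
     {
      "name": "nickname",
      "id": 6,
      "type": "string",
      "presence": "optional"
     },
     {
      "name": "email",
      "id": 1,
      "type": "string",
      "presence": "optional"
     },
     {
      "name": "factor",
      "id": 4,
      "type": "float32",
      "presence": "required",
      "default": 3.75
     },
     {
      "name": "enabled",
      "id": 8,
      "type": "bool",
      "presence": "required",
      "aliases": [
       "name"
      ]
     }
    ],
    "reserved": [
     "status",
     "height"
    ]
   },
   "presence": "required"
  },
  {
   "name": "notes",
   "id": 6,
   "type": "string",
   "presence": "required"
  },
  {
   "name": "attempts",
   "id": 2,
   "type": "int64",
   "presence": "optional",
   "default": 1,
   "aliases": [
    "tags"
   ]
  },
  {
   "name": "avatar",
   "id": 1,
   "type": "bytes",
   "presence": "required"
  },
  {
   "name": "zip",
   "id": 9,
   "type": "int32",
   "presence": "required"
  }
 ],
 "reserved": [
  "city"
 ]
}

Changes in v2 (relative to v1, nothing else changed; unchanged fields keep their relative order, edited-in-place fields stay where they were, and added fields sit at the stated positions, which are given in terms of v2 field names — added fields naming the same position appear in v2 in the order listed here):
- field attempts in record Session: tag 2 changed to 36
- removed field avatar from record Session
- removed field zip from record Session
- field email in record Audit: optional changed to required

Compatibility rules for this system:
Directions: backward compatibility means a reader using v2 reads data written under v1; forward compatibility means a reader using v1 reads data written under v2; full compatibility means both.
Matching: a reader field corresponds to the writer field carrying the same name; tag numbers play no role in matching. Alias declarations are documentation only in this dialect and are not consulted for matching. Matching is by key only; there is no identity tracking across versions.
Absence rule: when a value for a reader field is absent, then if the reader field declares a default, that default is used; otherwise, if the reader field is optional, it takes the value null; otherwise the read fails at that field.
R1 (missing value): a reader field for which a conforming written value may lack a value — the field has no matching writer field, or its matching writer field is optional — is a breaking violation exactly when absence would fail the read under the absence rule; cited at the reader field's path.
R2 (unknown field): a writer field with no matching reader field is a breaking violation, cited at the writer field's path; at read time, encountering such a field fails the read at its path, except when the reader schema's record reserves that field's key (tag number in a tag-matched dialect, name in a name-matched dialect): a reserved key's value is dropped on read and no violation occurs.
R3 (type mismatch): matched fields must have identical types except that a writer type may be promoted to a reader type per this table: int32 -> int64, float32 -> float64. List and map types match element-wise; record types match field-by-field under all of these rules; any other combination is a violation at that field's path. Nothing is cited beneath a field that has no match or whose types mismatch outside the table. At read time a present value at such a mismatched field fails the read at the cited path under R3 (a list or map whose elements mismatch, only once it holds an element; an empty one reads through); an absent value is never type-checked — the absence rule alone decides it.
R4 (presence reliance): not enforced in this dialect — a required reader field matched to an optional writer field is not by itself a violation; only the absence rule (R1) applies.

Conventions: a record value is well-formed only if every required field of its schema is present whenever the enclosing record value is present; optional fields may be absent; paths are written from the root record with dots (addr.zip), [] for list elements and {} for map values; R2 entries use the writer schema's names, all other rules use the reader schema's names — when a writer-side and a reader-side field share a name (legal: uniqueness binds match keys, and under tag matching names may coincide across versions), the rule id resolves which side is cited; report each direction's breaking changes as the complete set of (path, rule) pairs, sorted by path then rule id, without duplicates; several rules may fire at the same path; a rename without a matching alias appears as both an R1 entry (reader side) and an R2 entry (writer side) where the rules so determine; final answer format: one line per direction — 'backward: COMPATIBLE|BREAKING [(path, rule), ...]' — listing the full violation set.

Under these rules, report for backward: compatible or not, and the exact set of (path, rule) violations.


backward: BREAKING [(addr.email, R1), (avatar, R2), (zip, R2)]

the writer's type comes first in each Session pair
backward pass over Session, reader schema v2, writer schema v1:
  addr: paired with writer addr (Audit -> Audit; writer required)
  notes: paired with writer notes (string -> string; writer required)
  attempts: paired with writer attempts (int64 -> int64; writer optional)
  leftover writer field: avatar
  leftover writer field: zip
  addr.nickname: paired with writer addr.nickname (string -> string; writer optional)
  addr.email: paired with writer addr.email (string -> string; writer optional)
  addr.factor: paired with writer addr.factor (float32 -> float32; writer required)
  addr.enabled: paired with writer addr.enabled (bool -> bool; writer required)
  R1 fires at addr.email
  R2 fires at avatar
  R2 fires at zip
  => backward: BREAKING (3)
the other Session changes do not affect what is asked:
  field attempts in record Session: tag 2 changed to 36 -> triggers nothing under Session's printed rules — same verdict


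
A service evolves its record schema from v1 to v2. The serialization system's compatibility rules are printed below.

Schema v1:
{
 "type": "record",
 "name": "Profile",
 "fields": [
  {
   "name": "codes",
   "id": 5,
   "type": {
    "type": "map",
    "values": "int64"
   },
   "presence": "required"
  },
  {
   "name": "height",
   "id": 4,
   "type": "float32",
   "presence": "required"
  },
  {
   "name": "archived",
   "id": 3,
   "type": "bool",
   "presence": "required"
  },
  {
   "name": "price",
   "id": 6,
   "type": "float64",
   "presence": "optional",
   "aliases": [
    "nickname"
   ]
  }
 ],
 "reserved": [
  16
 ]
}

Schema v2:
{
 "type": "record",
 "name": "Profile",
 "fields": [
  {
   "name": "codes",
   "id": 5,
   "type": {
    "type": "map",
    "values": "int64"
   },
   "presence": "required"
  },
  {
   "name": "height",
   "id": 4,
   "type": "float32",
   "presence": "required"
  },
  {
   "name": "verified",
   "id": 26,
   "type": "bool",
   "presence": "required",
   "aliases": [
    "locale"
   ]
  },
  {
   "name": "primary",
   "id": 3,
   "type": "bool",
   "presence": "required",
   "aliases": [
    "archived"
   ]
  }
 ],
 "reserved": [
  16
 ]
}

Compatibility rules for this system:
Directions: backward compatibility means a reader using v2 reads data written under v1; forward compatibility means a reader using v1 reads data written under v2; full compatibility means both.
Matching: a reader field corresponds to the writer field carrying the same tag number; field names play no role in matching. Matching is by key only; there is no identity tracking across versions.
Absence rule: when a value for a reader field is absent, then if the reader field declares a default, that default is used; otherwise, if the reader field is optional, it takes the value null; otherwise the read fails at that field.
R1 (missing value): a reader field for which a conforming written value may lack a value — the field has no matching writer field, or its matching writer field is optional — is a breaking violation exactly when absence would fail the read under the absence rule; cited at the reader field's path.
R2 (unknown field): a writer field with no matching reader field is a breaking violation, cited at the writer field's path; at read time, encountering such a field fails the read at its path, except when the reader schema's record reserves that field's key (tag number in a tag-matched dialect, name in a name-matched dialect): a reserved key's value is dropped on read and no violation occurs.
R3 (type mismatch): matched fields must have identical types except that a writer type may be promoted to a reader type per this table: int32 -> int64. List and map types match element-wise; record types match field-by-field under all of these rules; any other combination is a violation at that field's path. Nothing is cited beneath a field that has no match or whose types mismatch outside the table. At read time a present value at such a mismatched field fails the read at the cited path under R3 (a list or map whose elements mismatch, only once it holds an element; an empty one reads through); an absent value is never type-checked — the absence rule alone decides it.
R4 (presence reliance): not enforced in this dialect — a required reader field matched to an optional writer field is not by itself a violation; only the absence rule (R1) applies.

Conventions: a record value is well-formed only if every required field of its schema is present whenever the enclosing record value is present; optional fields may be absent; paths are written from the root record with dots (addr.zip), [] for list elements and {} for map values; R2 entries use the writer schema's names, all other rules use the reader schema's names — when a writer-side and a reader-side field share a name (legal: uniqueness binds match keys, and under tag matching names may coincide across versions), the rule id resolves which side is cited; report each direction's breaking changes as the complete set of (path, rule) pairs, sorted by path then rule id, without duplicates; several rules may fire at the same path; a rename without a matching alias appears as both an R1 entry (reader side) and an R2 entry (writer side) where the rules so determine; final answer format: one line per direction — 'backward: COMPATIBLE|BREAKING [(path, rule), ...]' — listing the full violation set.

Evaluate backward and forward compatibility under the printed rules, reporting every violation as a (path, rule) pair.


backward: BREAKING [(price, R2), (verified, R1)]; forward: BREAKING [(verified, R2)]

arrows below run writer -> reader for Profile
backward for Profile (reader v2, writer v1):
  codes: paired with writer codes (map<string, int64> -> map<string, int64>; writer required)
  height: paired with writer height (float32 -> float32; writer required)
  no writer field matches reader verified
  primary: paired with writer archived (bool -> bool; writer required)
  writer price: unknown to reader
  violation R2 at price
  violation R1 at verified
  => backward: BREAKING (2)
forward for Profile (reader v1, writer v2):
  codes: paired with writer codes (map<string, int64> -> map<string, int64>; writer required)
  height: paired with writer height (float32 -> float32; writer required)
  archived: paired with writer primary (bool -> bool; writer required)
  no writer field matches reader price
  writer verified: unknown to reader
  violation R2 at verified
  => forward: BREAKING (1)


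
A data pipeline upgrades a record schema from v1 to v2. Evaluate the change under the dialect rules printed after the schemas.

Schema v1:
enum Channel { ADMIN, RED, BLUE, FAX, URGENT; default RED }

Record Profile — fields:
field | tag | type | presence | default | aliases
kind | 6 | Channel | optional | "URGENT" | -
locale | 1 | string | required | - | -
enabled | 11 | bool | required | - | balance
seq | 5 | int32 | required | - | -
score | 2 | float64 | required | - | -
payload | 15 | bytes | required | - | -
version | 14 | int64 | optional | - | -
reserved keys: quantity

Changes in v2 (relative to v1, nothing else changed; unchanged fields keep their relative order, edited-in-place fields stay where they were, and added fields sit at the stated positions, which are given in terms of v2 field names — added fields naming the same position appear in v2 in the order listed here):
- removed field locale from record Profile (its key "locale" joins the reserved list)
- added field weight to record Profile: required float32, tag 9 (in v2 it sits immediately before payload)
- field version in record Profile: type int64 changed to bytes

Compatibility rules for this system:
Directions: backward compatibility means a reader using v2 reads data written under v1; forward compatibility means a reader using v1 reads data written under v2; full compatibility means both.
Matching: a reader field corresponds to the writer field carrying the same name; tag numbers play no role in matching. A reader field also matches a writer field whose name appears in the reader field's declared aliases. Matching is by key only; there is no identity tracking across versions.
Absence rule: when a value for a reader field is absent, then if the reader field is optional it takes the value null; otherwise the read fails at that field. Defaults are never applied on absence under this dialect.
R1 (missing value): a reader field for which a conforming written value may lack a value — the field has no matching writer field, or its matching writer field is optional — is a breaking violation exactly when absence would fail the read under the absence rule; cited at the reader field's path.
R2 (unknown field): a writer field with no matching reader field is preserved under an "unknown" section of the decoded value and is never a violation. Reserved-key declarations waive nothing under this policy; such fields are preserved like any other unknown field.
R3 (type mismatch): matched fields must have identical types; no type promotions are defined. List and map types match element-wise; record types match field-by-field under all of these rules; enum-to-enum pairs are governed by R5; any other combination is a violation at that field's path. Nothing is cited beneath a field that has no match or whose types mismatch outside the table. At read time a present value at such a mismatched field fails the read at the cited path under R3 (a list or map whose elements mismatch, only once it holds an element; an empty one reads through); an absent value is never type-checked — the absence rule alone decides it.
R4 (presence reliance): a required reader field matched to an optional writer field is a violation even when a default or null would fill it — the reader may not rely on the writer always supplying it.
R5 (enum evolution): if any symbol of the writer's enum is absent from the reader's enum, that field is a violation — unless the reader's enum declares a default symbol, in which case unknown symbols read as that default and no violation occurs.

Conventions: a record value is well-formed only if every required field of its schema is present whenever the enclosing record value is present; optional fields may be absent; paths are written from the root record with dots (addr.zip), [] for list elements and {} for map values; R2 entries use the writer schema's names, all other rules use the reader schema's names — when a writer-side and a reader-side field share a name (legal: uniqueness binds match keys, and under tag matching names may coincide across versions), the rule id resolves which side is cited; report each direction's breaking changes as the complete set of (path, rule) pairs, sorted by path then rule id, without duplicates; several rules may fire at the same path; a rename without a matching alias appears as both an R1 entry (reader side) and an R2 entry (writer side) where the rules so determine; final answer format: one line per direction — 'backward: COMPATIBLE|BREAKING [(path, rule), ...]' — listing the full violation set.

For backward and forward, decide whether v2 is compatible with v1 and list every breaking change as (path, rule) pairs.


backward: BREAKING [(version, R3), (weight, R1)]; forward: BREAKING [(locale, R1), (version, R3)]

the writer's type comes first in each Profile pair
backward pass over Profile, reader schema v2, writer schema v1:
  kind <- kind (Channel -> Channel, writer optional)
  enabled <- enabled (bool -> bool, writer required)
  seq <- seq (int32 -> int32, writer required)
  score <- score (float64 -> float64, writer required)
  no writer field matches reader weight
  payload <- payload (bytes -> bytes, writer required)
  version <- version (int64 -> bytes, writer optional)
  leftover writer field: locale
  breaking: (version, R3)
  breaking: (weight, R1)
  => backward verdict for Profile: BREAKING, 2 violation(s)
forward pass over Profile, reader schema v1, writer schema v2:
  kind <- kind (Channel -> Channel, writer optional)
  no writer field matches reader locale
  enabled <- enabled (bool -> bool, writer required)
  seq <- seq (int32 -> int32, writer required)
  score <- score (float64 -> float64, writer required)
  payload <- payload (bytes -> bytes, writer required)
  version <- version (bytes -> int64, writer optional)
  leftover writer field: weight
  breaking: (locale, R1)
  breaking: (version, R3)
  => forward verdict for Profile: BREAKING, 2 violation(s)
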